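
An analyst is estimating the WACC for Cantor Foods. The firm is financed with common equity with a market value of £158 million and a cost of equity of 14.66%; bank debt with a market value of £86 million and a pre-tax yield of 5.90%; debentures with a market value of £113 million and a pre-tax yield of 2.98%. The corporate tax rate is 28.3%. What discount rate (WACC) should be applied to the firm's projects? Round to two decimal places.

8.18%

Total capital V = 158 + 86 + 113 = 357.
Equity: weight = 158/357 = 0.4426; cost = 14.66%.
Bank debt: weight = 86/357 = 0.2409; after-tax cost = 5.9% × (1 − 28.3%) = 4.2303%.
Debentures: weight = 113/357 = 0.3165; after-tax cost = 2.98% × (1 − 28.3%) = 2.1367%.
WACC = 0.4426 × 14.6600% + 0.2409 × 4.2303% + 0.3165 × 2.1367% = 8.1836%.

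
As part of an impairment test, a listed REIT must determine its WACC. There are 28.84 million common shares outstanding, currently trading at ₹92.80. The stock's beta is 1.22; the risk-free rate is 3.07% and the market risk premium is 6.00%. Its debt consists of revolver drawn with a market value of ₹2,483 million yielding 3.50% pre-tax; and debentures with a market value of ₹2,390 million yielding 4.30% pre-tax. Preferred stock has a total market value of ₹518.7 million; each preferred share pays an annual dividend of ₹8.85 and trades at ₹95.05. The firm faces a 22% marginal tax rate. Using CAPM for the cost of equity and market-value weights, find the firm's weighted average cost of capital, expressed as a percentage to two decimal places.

5.88%

Cost of equity via CAPM: Re = 3.07% + 1.22 × 6.0% = 10.3900%.
Cost of preferred: Rp = 8.85 / 95.05 = 9.3109%.
Market value of equity E = 92.8 × 28.84m = 2676.352m.
Total capital V = 2676.352 + 518.7 + 2483 + 2390 = 8068.052.
Equity: weight = 2676.352/8068.052 = 0.3317; cost = 10.39%.
Preferred: weight = 518.7/8068.052 = 0.0643; cost = 9.3109%.
Revolver drawn: weight = 2483/8068.052 = 0.3078; after-tax cost = 3.5% × (1 − 22%) = 2.7300%.
Debentures: weight = 2390/8068.052 = 0.2962; after-tax cost = 4.3% × (1 − 22%) = 3.3540%.
WACC = 0.3317 × 10.3900% + 0.0643 × 9.3109% + 0.3078 × 2.7300% + 0.2962 × 3.3540% = 5.8789%.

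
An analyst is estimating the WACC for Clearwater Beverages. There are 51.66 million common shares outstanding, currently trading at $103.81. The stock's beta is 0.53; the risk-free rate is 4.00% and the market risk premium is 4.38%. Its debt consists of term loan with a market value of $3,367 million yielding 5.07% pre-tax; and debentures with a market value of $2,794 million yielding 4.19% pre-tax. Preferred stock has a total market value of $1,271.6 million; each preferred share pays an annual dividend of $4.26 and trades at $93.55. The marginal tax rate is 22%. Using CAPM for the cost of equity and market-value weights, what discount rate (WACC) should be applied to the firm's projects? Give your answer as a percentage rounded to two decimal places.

4.86%

Cost of equity via CAPM: Re = 4.0% + 0.53 × 4.38% = 6.3214%.
Cost of preferred: Rp = 4.26 / 93.55 = 4.5537%.
Market value of equity E = 103.81 × 51.66m = 5362.8246m.
Total capital V = 5362.8246 + 1271.6 + 3367 + 2794 = 12795.4246.
Equity: weight = 5362.8246/12795.4246 = 0.4191; cost = 6.3214%.
Preferred: weight = 1271.6/12795.4246 = 0.0994; cost = 4.5537%.
Term loan: weight = 3367/12795.4246 = 0.2631; after-tax cost = 5.07% × (1 − 22%) = 3.9546%.
Debentures: weight = 2794/12795.4246 = 0.2184; after-tax cost = 4.19% × (1 − 22%) = 3.2682%.
WACC = 0.4191 × 6.3214% + 0.0994 × 4.5537% + 0.2631 × 3.9546% + 0.2184 × 3.2682% = 4.8562%.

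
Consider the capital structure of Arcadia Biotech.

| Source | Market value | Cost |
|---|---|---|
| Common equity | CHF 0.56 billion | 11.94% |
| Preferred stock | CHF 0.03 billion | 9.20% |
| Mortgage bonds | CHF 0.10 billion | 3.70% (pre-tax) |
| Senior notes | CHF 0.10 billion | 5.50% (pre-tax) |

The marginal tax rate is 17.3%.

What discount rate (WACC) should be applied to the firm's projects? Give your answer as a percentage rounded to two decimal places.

Total capital V = 0.56 + 0.03 + 0.1 + 0.1 = 0.79.
Equity: weight = 0.56/0.79 = 0.7089; cost = 11.94%.
Preferred: weight = 0.03/0.79 = 0.0380; cost = 9.2%.
Mortgage bonds: weight = 0.1/0.79 = 0.1266; after-tax cost = 3.7% × (1 − 17.3%) = 3.0599%.
Senior notes: weight = 0.1/0.79 = 0.1266; after-tax cost = 5.5% × (1 − 17.3%) = 4.5485%.
WACC = 0.7089 × 11.9400% + 0.0380 × 9.2000% + 0.1266 × 3.0599% + 0.1266 × 4.5485% = 9.7763%.

9.78%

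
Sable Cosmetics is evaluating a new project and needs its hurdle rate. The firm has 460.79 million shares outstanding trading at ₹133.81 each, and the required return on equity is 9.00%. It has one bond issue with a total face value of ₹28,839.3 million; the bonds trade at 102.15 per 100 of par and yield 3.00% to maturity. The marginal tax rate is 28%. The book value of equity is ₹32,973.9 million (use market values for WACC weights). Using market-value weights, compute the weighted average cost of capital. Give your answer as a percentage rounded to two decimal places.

6.79%

Market value of equity E = 133.81 × 460.79m = 61658.3099m. Market value of debt D = 28839.3m × 102.15/100 = 29459.34495m.
Total capital V = 61658.3099 + 29459.34495 = 91117.65485.
Equity: weight = 61658.3099/91117.65485 = 0.6767; cost = 9%.
Bonds outstanding: weight = 29459.34495/91117.65485 = 0.3233; after-tax cost = 3% × (1 − 28%) = 2.1600%.
WACC = 0.6767 × 9.0000% + 0.3233 × 2.1600% = 6.7886%.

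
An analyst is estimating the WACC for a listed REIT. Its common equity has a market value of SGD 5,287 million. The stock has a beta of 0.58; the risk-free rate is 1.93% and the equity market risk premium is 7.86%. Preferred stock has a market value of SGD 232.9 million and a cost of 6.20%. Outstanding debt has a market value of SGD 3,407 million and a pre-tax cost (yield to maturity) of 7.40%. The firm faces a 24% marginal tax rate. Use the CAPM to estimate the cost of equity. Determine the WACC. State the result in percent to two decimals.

6.15%

Cost of equity via CAPM: Re = 1.93% + 0.58 × 7.86% = 6.4888%.
Total capital V = 5287 + 232.9 + 3407 = 8926.9.
Equity: weight = 5287/8926.9 = 0.5923; cost = 6.4888%.
Preferred: weight = 232.9/8926.9 = 0.0261; cost = 6.2%.
Debt: weight = 3407/8926.9 = 0.3817; after-tax cost = 7.4% × (1 − 24%) = 5.6240%.
WACC = 0.5923 × 6.4888% + 0.0261 × 6.2000% + 0.3817 × 5.6240% = 6.1512%.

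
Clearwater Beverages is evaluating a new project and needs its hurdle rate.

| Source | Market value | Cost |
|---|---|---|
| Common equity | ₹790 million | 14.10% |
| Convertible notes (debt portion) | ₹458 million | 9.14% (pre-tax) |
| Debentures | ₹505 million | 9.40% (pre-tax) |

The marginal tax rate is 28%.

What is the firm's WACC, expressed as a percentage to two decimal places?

10.02%

Total capital V = 790 + 458 + 505 = 1753.
Equity: weight = 790/1753 = 0.4507; cost = 14.1%.
Convertible notes (debt portion): weight = 458/1753 = 0.2613; after-tax cost = 9.14% × (1 − 28%) = 6.5808%.
Debentures: weight = 505/1753 = 0.2881; after-tax cost = 9.4% × (1 − 28%) = 6.7680%.
WACC = 0.4507 × 14.1000% + 0.2613 × 6.5808% + 0.2881 × 6.7680% = 10.0233%.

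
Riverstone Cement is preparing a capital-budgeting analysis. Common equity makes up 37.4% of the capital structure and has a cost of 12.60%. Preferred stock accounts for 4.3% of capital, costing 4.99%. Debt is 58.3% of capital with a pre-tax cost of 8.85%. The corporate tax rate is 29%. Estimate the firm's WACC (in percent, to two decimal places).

After-tax cost of debt = 8.85% × (1 − 29%) = 6.2835%.
WACC = 0.374 × 12.6000% + 0.043 × 4.9900% + 0.583 × 6.2835% = 8.5903%.

8.59%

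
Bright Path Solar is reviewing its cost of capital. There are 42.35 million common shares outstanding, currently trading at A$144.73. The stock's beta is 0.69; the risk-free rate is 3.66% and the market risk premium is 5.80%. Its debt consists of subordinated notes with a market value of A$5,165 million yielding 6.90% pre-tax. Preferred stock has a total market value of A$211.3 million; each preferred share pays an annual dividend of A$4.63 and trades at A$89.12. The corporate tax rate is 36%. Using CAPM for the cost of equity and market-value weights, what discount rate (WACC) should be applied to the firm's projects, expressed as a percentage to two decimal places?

Cost of equity via CAPM: Re = 3.66% + 0.69 × 5.8% = 7.6620%.
Cost of preferred: Rp = 4.63 / 89.12 = 5.1952%.
Market value of equity E = 144.73 × 42.35m = 6129.3155m.
Total capital V = 6129.3155 + 211.3 + 5165 = 11505.6155.
Equity: weight = 6129.3155/11505.6155 = 0.5327; cost = 7.662%.
Preferred: weight = 211.3/11505.6155 = 0.0184; cost = 5.1952%.
Subordinated notes: weight = 5165/11505.6155 = 0.4489; after-tax cost = 6.9% × (1 − 36%) = 4.4160%.
WACC = 0.5327 × 7.6620% + 0.0184 × 5.1952% + 0.4489 × 4.4160% = 6.1595%.

6.16%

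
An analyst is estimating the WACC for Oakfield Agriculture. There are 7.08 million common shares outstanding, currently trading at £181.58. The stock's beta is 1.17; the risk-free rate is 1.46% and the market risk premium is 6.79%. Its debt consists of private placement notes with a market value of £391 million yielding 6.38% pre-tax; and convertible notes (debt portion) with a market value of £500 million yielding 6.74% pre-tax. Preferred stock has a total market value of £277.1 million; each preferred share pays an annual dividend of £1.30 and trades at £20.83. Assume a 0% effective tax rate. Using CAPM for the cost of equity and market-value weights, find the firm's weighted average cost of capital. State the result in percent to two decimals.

Cost of equity via CAPM: Re = 1.46% + 1.17 × 6.79% = 9.4043%.
Cost of preferred: Rp = 1.3 / 20.83 = 6.2410%.
Market value of equity E = 181.58 × 7.08m = 1285.5864m.
Total capital V = 1285.5864 + 277.1 + 391 + 500 = 2453.6864.
Equity: weight = 1285.5864/2453.6864 = 0.5239; cost = 9.4043%.
Preferred: weight = 277.1/2453.6864 = 0.1129; cost = 6.241%.
Private placement notes: weight = 391/2453.6864 = 0.1594; after-tax cost = 6.38% × (1 − 0%) = 6.3800%.
Convertible notes (debt portion): weight = 500/2453.6864 = 0.2038; after-tax cost = 6.74% × (1 − 0%) = 6.7400%.
WACC = 0.5239 × 9.4043% + 0.1129 × 6.2410% + 0.1594 × 6.3800% + 0.2038 × 6.7400% = 8.0222%.

8.02%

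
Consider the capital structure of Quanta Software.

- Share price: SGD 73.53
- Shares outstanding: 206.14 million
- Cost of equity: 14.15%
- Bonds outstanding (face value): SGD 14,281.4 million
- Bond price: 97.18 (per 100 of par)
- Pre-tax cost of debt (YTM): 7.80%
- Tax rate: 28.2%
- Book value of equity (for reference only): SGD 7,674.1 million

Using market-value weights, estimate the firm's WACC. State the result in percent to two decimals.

Market value of equity E = 73.53 × 206.14m = 15157.4742m. Market value of debt D = 14281.4m × 97.18/100 = 13878.66452m.
Total capital V = 15157.4742 + 13878.66452 = 29036.13872.
Equity: weight = 15157.4742/29036.13872 = 0.5220; cost = 14.15%.
Bonds outstanding: weight = 13878.66452/29036.13872 = 0.4780; after-tax cost = 7.8% × (1 − 28.2%) = 5.6004%.
WACC = 0.5220 × 14.1500% + 0.4780 × 5.6004% = 10.0635%.

10.06%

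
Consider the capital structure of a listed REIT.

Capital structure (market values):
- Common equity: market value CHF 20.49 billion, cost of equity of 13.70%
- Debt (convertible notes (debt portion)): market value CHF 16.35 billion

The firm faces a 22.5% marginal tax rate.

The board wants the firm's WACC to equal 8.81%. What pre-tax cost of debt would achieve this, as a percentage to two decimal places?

3.46%

Total capital V = 20.49 + 16.35 = 36.84.
Equity weight = 20.49/36.84 = 0.5562.
Convertible notes (debt portion) weight = 16.35/36.84 = 0.4438.
Equity contribution = 0.5562 × 13.7% = 7.6198%.
Remaining for debt = 8.81% − 7.6198% = 1.1902%.
Rd × (1 − 22.5%) × 0.4438 = 1.1902%  ⇒  Rd = 3.4604%.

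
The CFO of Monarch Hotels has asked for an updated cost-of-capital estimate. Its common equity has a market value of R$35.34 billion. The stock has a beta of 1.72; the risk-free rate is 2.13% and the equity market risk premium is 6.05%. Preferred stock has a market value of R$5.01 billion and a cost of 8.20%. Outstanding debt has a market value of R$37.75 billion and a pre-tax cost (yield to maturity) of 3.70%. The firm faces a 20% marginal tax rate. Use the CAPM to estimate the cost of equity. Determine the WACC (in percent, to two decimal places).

7.63%

Cost of equity via CAPM: Re = 2.13% + 1.72 × 6.05% = 12.5360%.
Total capital V = 35.34 + 5.01 + 37.75 = 78.1.
Equity: weight = 35.34/78.1 = 0.4525; cost = 12.536%.
Preferred: weight = 5.01/78.1 = 0.0641; cost = 8.2%.
Debt: weight = 37.75/78.1 = 0.4834; after-tax cost = 3.7% × (1 − 20%) = 2.9600%.
WACC = 0.4525 × 12.5360% + 0.0641 × 8.2000% + 0.4834 × 2.9600% = 7.6292%.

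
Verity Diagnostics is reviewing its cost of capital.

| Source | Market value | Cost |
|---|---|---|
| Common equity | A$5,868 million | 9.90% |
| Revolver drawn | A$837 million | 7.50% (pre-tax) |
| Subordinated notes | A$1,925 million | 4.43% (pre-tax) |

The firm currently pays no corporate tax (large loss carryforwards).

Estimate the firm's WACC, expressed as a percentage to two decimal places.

Total capital V = 5868 + 837 + 1925 = 8630.
Equity: weight = 5868/8630 = 0.6800; cost = 9.9%.
Revolver drawn: weight = 837/8630 = 0.0970; after-tax cost = 7.5% × (1 − 0%) = 7.5000%.
Subordinated notes: weight = 1925/8630 = 0.2231; after-tax cost = 4.43% × (1 − 0%) = 4.4300%.
WACC = 0.6800 × 9.9000% + 0.0970 × 7.5000% + 0.2231 × 4.4300% = 8.4471%.

8.45%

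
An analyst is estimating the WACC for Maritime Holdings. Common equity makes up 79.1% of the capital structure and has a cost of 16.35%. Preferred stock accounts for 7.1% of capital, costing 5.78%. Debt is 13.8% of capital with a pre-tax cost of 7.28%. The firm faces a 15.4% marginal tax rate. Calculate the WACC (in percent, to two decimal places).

After-tax cost of debt = 7.28% × (1 − 15.4%) = 6.1589%.
WACC = 0.791 × 16.3500% + 0.071 × 5.7800% + 0.138 × 6.1589% = 14.1932%.

14.19%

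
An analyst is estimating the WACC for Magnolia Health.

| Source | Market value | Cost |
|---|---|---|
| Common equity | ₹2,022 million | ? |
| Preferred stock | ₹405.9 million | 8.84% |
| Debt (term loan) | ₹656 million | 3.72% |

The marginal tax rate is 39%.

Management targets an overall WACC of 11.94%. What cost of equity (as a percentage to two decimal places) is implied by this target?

15.70%

Total capital V = 2022 + 405.9 + 656 = 3083.9.
Equity weight = 2022/3083.9 = 0.6557.
Preferred weight = 405.9/3083.9 = 0.1316.
Term loan weight = 656/3083.9 = 0.2127.
Debt contribution = 0.2127 × 3.72% × (1 − 39%) = 0.4827%.
Preferred contribution = 0.1316 × 8.84% = 1.1635%.
Required equity contribution = 11.94% − 1.6462% = 10.2938%.
Re = 10.2938% / 0.6557 = 15.6998%.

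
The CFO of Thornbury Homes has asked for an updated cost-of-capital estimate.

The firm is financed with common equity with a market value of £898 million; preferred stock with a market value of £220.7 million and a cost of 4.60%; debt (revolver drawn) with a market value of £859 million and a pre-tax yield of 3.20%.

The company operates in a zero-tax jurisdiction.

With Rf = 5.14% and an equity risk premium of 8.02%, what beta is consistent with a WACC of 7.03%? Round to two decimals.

0.77

Total capital V = 898 + 220.7 + 859 = 1977.7.
Equity weight = 898/1977.7 = 0.4541.
Preferred weight = 220.7/1977.7 = 0.1116.
Revolver drawn weight = 859/1977.7 = 0.4343.
Debt contribution = 0.4343 × 3.2% × (1 − 0%) = 1.3899%.
Preferred contribution = 0.1116 × 4.6% = 0.5133%.
Required equity contribution = 7.03% − 1.9032% = 5.1268%  ⇒  Re = 11.2909%.
CAPM: 11.2909% = 5.14% + β × 8.02%  ⇒  β = 0.7669.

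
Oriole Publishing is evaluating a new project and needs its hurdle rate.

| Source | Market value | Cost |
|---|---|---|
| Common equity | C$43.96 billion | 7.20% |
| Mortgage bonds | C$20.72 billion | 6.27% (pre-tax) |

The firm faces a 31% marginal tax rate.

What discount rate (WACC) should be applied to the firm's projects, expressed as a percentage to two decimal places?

Total capital V = 43.96 + 20.72 = 64.68.
Equity: weight = 43.96/64.68 = 0.6797; cost = 7.2%.
Mortgage bonds: weight = 20.72/64.68 = 0.3203; after-tax cost = 6.27% × (1 − 31%) = 4.3263%.
WACC = 0.6797 × 7.2000% + 0.3203 × 4.3263% = 6.2794%.

6.28%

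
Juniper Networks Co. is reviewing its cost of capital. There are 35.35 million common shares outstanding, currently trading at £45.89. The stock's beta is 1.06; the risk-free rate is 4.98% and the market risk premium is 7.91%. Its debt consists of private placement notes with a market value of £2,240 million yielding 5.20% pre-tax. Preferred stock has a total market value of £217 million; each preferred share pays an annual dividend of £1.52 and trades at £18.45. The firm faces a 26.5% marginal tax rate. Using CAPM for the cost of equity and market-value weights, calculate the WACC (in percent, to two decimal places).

7.85%

Cost of equity via CAPM: Re = 4.98% + 1.06 × 7.91% = 13.3646%.
Cost of preferred: Rp = 1.52 / 18.45 = 8.2385%.
Market value of equity E = 45.89 × 35.35m = 1622.2115m.
Total capital V = 1622.2115 + 217 + 2240 = 4079.2115.
Equity: weight = 1622.2115/4079.2115 = 0.3977; cost = 13.3646%.
Preferred: weight = 217/4079.2115 = 0.0532; cost = 8.2385%.
Private placement notes: weight = 2240/4079.2115 = 0.5491; after-tax cost = 5.2% × (1 − 26.5%) = 3.8220%.
WACC = 0.3977 × 13.3646% + 0.0532 × 8.2385% + 0.5491 × 3.8220% = 7.8518%.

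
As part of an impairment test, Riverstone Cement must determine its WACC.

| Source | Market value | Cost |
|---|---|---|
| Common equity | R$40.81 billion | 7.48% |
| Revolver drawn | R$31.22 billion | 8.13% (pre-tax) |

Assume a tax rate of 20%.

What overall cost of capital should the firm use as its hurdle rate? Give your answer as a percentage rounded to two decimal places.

7.06%

Total capital V = 40.81 + 31.22 = 72.03.
Equity: weight = 40.81/72.03 = 0.5666; cost = 7.48%.
Revolver drawn: weight = 31.22/72.03 = 0.4334; after-tax cost = 8.13% × (1 − 20%) = 6.5040%.
WACC = 0.5666 × 7.4800% + 0.4334 × 6.5040% = 7.0570%.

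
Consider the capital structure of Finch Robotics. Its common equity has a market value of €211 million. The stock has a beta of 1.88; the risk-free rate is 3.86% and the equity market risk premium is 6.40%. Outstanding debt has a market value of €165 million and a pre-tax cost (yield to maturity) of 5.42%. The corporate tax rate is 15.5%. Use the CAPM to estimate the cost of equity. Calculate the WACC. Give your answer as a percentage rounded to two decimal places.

Cost of equity via CAPM: Re = 3.86% + 1.88 × 6.4% = 15.8920%.
Total capital V = 211 + 165 = 376.
Equity: weight = 211/376 = 0.5612; cost = 15.892%.
Debt: weight = 165/376 = 0.4388; after-tax cost = 5.42% × (1 − 15.5%) = 4.5799%.
WACC = 0.5612 × 15.8920% + 0.4388 × 4.5799% = 10.9279%.

10.93%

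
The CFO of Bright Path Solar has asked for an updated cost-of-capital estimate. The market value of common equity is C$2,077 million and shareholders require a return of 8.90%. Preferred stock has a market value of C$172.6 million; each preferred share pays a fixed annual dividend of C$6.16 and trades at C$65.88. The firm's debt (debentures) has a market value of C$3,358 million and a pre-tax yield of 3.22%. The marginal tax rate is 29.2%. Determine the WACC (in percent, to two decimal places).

Cost of preferred: Rp = 6.16 / 65.88 = 9.3503%.
Total capital V = 2077 + 172.6 + 3358 = 5607.6.
Equity: weight = 2077/5607.6 = 0.3704; cost = 8.9%.
Preferred: weight = 172.6/5607.6 = 0.0308; cost = 9.3503%.
Debentures: weight = 3358/5607.6 = 0.5988; after-tax cost = 3.22% × (1 − 29.2%) = 2.2798%.
WACC = 0.3704 × 8.9000% + 0.0308 × 9.3503% + 0.5988 × 2.2798% = 4.9495%.

4.95%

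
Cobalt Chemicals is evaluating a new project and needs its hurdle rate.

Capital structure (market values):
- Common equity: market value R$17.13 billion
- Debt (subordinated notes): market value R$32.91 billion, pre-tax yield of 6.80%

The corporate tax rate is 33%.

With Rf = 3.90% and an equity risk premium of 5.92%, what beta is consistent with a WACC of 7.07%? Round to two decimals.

1.35

Total capital V = 17.13 + 32.91 = 50.04.
Equity weight = 17.13/50.04 = 0.3423.
Subordinated notes weight = 32.91/50.04 = 0.6577.
Debt contribution = 0.6577 × 6.8% × (1 − 33%) = 2.9964%.
Required equity contribution = 7.07% − 2.9964% = 4.0736%  ⇒  Re = 11.8999%.
CAPM: 11.8999% = 3.9% + β × 5.92%  ⇒  β = 1.3513.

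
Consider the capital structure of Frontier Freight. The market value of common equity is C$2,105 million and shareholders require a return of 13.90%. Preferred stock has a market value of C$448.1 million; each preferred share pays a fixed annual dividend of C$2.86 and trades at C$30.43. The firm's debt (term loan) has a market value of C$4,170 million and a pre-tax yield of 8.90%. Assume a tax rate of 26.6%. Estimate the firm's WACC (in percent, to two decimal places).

9.03%

Cost of preferred: Rp = 2.86 / 30.43 = 9.3986%.
Total capital V = 2105 + 448.1 + 4170 = 6723.1.
Equity: weight = 2105/6723.1 = 0.3131; cost = 13.9%.
Preferred: weight = 448.1/6723.1 = 0.0667; cost = 9.3986%.
Term loan: weight = 4170/6723.1 = 0.6202; after-tax cost = 8.9% × (1 − 26.6%) = 6.5326%.
WACC = 0.3131 × 13.9000% + 0.0667 × 9.3986% + 0.6202 × 6.5326% = 9.0304%.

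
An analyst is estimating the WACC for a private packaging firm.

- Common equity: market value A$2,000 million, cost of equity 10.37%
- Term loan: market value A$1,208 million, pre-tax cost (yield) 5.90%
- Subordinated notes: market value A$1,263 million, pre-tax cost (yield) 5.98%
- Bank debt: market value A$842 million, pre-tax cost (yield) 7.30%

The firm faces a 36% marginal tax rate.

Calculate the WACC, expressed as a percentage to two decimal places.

6.41%

Total capital V = 2000 + 1208 + 1263 + 842 = 5313.
Equity: weight = 2000/5313 = 0.3764; cost = 10.37%.
Term loan: weight = 1208/5313 = 0.2274; after-tax cost = 5.9% × (1 − 36%) = 3.7760%.
Subordinated notes: weight = 1263/5313 = 0.2377; after-tax cost = 5.98% × (1 − 36%) = 3.8272%.
Bank debt: weight = 842/5313 = 0.1585; after-tax cost = 7.3% × (1 − 36%) = 4.6720%.
WACC = 0.3764 × 10.3700% + 0.2274 × 3.7760% + 0.2377 × 3.8272% + 0.1585 × 4.6720% = 6.4124%.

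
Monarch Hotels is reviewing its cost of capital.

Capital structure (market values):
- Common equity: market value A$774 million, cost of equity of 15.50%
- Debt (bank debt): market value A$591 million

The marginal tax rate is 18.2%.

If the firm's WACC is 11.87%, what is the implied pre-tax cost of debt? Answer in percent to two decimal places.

8.70%

Total capital V = 774 + 591 = 1365.
Equity weight = 774/1365 = 0.5670.
Bank debt weight = 591/1365 = 0.4330.
Equity contribution = 0.5670 × 15.5% = 8.7890%.
Remaining for debt = 11.87% − 8.7890% = 3.0810%.
Rd × (1 − 18.2%) × 0.4330 = 3.0810%  ⇒  Rd = 8.6993%.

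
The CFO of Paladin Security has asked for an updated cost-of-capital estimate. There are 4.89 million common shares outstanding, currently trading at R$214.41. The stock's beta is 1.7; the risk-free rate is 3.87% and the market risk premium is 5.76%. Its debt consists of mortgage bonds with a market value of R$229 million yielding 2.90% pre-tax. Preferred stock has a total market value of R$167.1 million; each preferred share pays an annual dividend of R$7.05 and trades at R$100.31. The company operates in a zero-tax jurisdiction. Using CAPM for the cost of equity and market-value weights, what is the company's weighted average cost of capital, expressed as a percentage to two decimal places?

Cost of equity via CAPM: Re = 3.87% + 1.7 × 5.76% = 13.6620%.
Cost of preferred: Rp = 7.05 / 100.31 = 7.0282%.
Market value of equity E = 214.41 × 4.89m = 1048.4649m.
Total capital V = 1048.4649 + 167.1 + 229 = 1444.5649.
Equity: weight = 1048.4649/1444.5649 = 0.7258; cost = 13.662%.
Preferred: weight = 167.1/1444.5649 = 0.1157; cost = 7.0282%.
Mortgage bonds: weight = 229/1444.5649 = 0.1585; after-tax cost = 2.9% × (1 − 0%) = 2.9000%.
WACC = 0.7258 × 13.6620% + 0.1157 × 7.0282% + 0.1585 × 2.9000% = 11.1886%.

11.19%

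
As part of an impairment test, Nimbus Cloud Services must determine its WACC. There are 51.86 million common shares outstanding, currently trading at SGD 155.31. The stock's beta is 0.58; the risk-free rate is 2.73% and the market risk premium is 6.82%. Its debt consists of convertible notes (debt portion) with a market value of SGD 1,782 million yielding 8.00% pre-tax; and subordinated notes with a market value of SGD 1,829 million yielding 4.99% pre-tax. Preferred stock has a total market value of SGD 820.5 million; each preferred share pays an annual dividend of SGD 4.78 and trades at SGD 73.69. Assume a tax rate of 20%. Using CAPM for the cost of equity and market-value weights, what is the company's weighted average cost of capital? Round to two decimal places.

6.24%

Cost of equity via CAPM: Re = 2.73% + 0.58 × 6.82% = 6.6856%.
Cost of preferred: Rp = 4.78 / 73.69 = 6.4866%.
Market value of equity E = 155.31 × 51.86m = 8054.3766m.
Total capital V = 8054.3766 + 820.5 + 1782 + 1829 = 12485.8766.
Equity: weight = 8054.3766/12485.8766 = 0.6451; cost = 6.6856%.
Preferred: weight = 820.5/12485.8766 = 0.0657; cost = 6.4866%.
Convertible notes (debt portion): weight = 1782/12485.8766 = 0.1427; after-tax cost = 8% × (1 − 20%) = 6.4000%.
Subordinated notes: weight = 1829/12485.8766 = 0.1465; after-tax cost = 4.99% × (1 − 20%) = 3.9920%.
WACC = 0.6451 × 6.6856% + 0.0657 × 6.4866% + 0.1427 × 6.4000% + 0.1465 × 3.9920% = 6.2372%.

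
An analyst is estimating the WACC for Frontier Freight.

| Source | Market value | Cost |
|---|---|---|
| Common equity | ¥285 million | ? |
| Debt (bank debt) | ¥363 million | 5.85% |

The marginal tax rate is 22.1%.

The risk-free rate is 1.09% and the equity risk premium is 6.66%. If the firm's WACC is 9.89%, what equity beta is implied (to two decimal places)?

2.34

Total capital V = 285 + 363 = 648.
Equity weight = 285/648 = 0.4398.
Bank debt weight = 363/648 = 0.5602.
Debt contribution = 0.5602 × 5.85% × (1 − 22.1%) = 2.5528%.
Required equity contribution = 9.89% − 2.5528% = 7.3372%  ⇒  Re = 16.6824%.
CAPM: 16.6824% = 1.09% + β × 6.66%  ⇒  β = 2.3412.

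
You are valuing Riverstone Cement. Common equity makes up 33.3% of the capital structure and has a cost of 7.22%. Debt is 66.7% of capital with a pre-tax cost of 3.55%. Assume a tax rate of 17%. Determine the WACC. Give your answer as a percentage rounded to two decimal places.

4.37%

After-tax cost of debt = 3.55% × (1 − 17%) = 2.9465%.
WACC = 0.333 × 7.2200% + 0.667 × 2.9465% = 4.3696%.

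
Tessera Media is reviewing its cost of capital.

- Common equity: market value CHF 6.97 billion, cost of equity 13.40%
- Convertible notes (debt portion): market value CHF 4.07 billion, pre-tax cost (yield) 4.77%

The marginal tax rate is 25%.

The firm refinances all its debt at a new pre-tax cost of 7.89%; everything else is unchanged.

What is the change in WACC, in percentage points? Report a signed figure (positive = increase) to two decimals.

Current WACC:
Total capital V = 6.97 + 4.07 = 11.04.
Equity: weight = 6.97/11.04 = 0.6313; cost = 13.4%.
Convertible notes (debt portion): weight = 4.07/11.04 = 0.3687; after-tax cost = 4.77% × (1 − 25%) = 3.5775%.
WACC = 0.6313 × 13.4000% + 0.3687 × 3.5775% = 9.7788%.
After the change:
Total capital V = 6.97 + 4.07 = 11.04.
Equity: weight = 6.97/11.04 = 0.6313; cost = 13.4%.
Convertible notes (debt portion): weight = 4.07/11.04 = 0.3687; after-tax cost = 7.89% × (1 − 25%) = 5.9175%.
WACC = 0.6313 × 13.4000% + 0.3687 × 5.9175% = 10.6415%.
Change in WACC = 10.6415% − 9.7788% = 0.8627 pp.

+0.86 pp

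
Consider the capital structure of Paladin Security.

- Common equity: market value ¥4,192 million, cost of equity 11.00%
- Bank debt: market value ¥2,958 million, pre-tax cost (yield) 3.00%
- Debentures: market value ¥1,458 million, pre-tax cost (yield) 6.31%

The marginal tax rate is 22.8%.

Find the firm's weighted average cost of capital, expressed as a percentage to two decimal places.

6.98%

Total capital V = 4192 + 2958 + 1458 = 8608.
Equity: weight = 4192/8608 = 0.4870; cost = 11%.
Bank debt: weight = 2958/8608 = 0.3436; after-tax cost = 3% × (1 − 22.8%) = 2.3160%.
Debentures: weight = 1458/8608 = 0.1694; after-tax cost = 6.31% × (1 − 22.8%) = 4.8713%.
WACC = 0.4870 × 11.0000% + 0.3436 × 2.3160% + 0.1694 × 4.8713% = 6.9778%.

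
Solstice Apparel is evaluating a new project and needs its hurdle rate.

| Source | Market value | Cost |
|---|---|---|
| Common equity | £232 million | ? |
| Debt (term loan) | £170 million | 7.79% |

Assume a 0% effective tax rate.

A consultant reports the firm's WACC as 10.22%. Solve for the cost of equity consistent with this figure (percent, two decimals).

12.00%

Total capital V = 232 + 170 = 402.
Equity weight = 232/402 = 0.5771.
Term loan weight = 170/402 = 0.4229.
Debt contribution = 0.4229 × 7.79% × (1 − 0%) = 3.2943%.
Required equity contribution = 10.22% − 3.2943% = 6.9257%.
Re = 6.9257% / 0.5771 = 12.0006%.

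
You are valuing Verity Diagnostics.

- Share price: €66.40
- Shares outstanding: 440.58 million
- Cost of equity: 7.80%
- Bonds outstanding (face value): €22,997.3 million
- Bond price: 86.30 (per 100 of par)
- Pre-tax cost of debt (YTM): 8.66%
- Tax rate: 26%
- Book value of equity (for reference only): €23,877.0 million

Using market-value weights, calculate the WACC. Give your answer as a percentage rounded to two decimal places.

Market value of equity E = 66.4 × 440.58m = 29254.512m. Market value of debt D = 22997.3m × 86.3/100 = 19846.6699m.
Total capital V = 29254.512 + 19846.6699 = 49101.1819.
Equity: weight = 29254.512/49101.1819 = 0.5958; cost = 7.8%.
Bonds outstanding: weight = 19846.6699/49101.1819 = 0.4042; after-tax cost = 8.66% × (1 − 26%) = 6.4084%.
WACC = 0.5958 × 7.8000% + 0.4042 × 6.4084% = 7.2375%.

7.24%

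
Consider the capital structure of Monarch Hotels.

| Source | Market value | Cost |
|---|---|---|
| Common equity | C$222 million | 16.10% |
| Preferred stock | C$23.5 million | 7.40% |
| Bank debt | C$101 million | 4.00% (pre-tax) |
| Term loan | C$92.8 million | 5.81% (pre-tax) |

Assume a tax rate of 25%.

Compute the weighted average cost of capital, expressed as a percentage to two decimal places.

Total capital V = 222 + 23.5 + 101 + 92.8 = 439.3.
Equity: weight = 222/439.3 = 0.5053; cost = 16.1%.
Preferred: weight = 23.5/439.3 = 0.0535; cost = 7.4%.
Bank debt: weight = 101/439.3 = 0.2299; after-tax cost = 4% × (1 − 25%) = 3.0000%.
Term loan: weight = 92.8/439.3 = 0.2112; after-tax cost = 5.81% × (1 − 25%) = 4.3575%.
WACC = 0.5053 × 16.1000% + 0.0535 × 7.4000% + 0.2299 × 3.0000% + 0.2112 × 4.3575% = 10.1422%.

10.14%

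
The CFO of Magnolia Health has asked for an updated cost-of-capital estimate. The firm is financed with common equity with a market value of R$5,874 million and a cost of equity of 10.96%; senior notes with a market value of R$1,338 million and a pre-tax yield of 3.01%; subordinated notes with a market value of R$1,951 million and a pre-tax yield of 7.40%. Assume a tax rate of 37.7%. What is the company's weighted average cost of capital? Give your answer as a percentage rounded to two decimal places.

Total capital V = 5874 + 1338 + 1951 = 9163.
Equity: weight = 5874/9163 = 0.6411; cost = 10.96%.
Senior notes: weight = 1338/9163 = 0.1460; after-tax cost = 3.01% × (1 − 37.7%) = 1.8752%.
Subordinated notes: weight = 1951/9163 = 0.2129; after-tax cost = 7.4% × (1 − 37.7%) = 4.6102%.
WACC = 0.6411 × 10.9600% + 0.1460 × 1.8752% + 0.2129 × 4.6102% = 8.2814%.

8.28%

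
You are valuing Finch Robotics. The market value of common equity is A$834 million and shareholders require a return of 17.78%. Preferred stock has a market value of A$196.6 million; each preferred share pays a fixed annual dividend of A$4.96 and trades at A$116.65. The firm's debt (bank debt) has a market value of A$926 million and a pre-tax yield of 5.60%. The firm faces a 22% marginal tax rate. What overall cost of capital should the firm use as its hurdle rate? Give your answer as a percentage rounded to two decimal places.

Cost of preferred: Rp = 4.96 / 116.65 = 4.2520%.
Total capital V = 834 + 196.6 + 926 = 1956.6.
Equity: weight = 834/1956.6 = 0.4262; cost = 17.78%.
Preferred: weight = 196.6/1956.6 = 0.1005; cost = 4.252%.
Bank debt: weight = 926/1956.6 = 0.4733; after-tax cost = 5.6% × (1 − 22%) = 4.3680%.
WACC = 0.4262 × 17.7800% + 0.1005 × 4.2520% + 0.4733 × 4.3680% = 10.0732%.

10.07%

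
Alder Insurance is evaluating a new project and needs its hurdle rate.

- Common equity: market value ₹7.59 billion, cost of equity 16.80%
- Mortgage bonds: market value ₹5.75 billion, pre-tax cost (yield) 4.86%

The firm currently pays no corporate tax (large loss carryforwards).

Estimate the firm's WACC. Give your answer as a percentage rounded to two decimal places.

Total capital V = 7.59 + 5.75 = 13.34.
Equity: weight = 7.59/13.34 = 0.5690; cost = 16.8%.
Mortgage bonds: weight = 5.75/13.34 = 0.4310; after-tax cost = 4.86% × (1 − 0%) = 4.8600%.
WACC = 0.5690 × 16.8000% + 0.4310 × 4.8600% = 11.6534%.

11.65%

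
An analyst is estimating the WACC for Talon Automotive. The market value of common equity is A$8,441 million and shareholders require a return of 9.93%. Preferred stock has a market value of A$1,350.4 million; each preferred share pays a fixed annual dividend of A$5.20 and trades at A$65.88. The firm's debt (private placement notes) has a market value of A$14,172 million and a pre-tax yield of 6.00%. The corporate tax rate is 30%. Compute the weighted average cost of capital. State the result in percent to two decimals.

6.43%

Cost of preferred: Rp = 5.2 / 65.88 = 7.8931%.
Total capital V = 8441 + 1350.4 + 14172 = 23963.4.
Equity: weight = 8441/23963.4 = 0.3522; cost = 9.93%.
Preferred: weight = 1350.4/23963.4 = 0.0564; cost = 7.8931%.
Private placement notes: weight = 14172/23963.4 = 0.5914; after-tax cost = 6% × (1 − 30%) = 4.2000%.
WACC = 0.3522 × 9.9300% + 0.0564 × 7.8931% + 0.5914 × 4.2000% = 6.4265%.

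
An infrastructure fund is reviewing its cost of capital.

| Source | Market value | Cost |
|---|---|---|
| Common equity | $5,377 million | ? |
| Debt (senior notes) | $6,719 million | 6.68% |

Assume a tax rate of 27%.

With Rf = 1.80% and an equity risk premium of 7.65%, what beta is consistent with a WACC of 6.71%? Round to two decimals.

Total capital V = 5377 + 6719 = 12096.
Equity weight = 5377/12096 = 0.4445.
Senior notes weight = 6719/12096 = 0.5555.
Debt contribution = 0.5555 × 6.68% × (1 − 27%) = 2.7087%.
Required equity contribution = 6.71% − 2.7087% = 4.0013%  ⇒  Re = 9.0012%.
CAPM: 9.0012% = 1.8% + β × 7.65%  ⇒  β = 0.9413.

0.94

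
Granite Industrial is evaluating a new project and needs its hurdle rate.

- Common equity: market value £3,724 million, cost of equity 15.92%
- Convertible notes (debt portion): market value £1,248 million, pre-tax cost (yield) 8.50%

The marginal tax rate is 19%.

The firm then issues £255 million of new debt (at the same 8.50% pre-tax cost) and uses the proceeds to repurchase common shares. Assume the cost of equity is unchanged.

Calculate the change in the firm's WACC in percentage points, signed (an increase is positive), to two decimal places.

Current WACC:
Total capital V = 3724 + 1248 = 4972.
Equity: weight = 3724/4972 = 0.7490; cost = 15.92%.
Convertible notes (debt portion): weight = 1248/4972 = 0.2510; after-tax cost = 8.5% × (1 − 19%) = 6.8850%.
WACC = 0.7490 × 15.9200% + 0.2510 × 6.8850% = 13.6522%.
After the change:
Total capital V = 3469 + 1503 = 4972.
Equity: weight = 3469/4972 = 0.6977; cost = 15.92%.
Convertible notes (debt portion): weight = 1503/4972 = 0.3023; after-tax cost = 8.5% × (1 − 19%) = 6.8850%.
WACC = 0.6977 × 15.9200% + 0.3023 × 6.8850% = 13.1888%.
Change in WACC = 13.1888% − 13.6522% = -0.4634 pp.

-0.46 pp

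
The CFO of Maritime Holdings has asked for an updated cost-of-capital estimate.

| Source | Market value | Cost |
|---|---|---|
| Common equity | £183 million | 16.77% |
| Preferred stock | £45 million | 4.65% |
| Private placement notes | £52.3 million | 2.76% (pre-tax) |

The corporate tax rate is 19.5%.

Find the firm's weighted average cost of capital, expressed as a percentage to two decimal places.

12.11%

Total capital V = 183 + 45 + 52.3 = 280.3.
Equity: weight = 183/280.3 = 0.6529; cost = 16.77%.
Preferred: weight = 45/280.3 = 0.1605; cost = 4.65%.
Private placement notes: weight = 52.3/280.3 = 0.1866; after-tax cost = 2.76% × (1 − 19.5%) = 2.2218%.
WACC = 0.6529 × 16.7700% + 0.1605 × 4.6500% + 0.1866 × 2.2218% = 12.1097%.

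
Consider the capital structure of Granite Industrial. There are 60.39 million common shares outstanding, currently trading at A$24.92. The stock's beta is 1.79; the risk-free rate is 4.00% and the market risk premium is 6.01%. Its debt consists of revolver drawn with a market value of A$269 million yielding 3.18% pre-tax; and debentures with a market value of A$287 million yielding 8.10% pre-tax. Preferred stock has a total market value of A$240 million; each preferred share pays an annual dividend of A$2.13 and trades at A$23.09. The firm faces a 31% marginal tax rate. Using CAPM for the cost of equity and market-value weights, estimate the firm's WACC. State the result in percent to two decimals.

Cost of equity via CAPM: Re = 4.0% + 1.79 × 6.01% = 14.7579%.
Cost of preferred: Rp = 2.13 / 23.09 = 9.2248%.
Market value of equity E = 24.92 × 60.39m = 1504.9188m.
Total capital V = 1504.9188 + 240 + 269 + 287 = 2300.9188.
Equity: weight = 1504.9188/2300.9188 = 0.6541; cost = 14.7579%.
Preferred: weight = 240/2300.9188 = 0.1043; cost = 9.2248%.
Revolver drawn: weight = 269/2300.9188 = 0.1169; after-tax cost = 3.18% × (1 − 31%) = 2.1942%.
Debentures: weight = 287/2300.9188 = 0.1247; after-tax cost = 8.1% × (1 − 31%) = 5.5890%.
WACC = 0.6541 × 14.7579% + 0.1043 × 9.2248% + 0.1169 × 2.1942% + 0.1247 × 5.5890% = 11.5683%.

11.57%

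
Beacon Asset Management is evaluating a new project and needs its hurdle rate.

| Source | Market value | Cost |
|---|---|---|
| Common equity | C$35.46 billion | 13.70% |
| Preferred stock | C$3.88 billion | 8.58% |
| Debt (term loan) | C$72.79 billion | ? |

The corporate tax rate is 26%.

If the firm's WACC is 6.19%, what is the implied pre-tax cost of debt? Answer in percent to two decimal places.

Total capital V = 35.46 + 3.88 + 72.79 = 112.13.
Equity weight = 35.46/112.13 = 0.3162.
Preferred weight = 3.88/112.13 = 0.0346.
Term loan weight = 72.79/112.13 = 0.6492.
Equity contribution = 0.3162 × 13.7% = 4.3325%.
Preferred contribution = 0.0346 × 8.58% = 0.2969%.
Remaining for debt = 6.19% − 4.6294% = 1.5606%.
Rd × (1 − 26%) × 0.6492 = 1.5606%  ⇒  Rd = 3.2487%.

3.25%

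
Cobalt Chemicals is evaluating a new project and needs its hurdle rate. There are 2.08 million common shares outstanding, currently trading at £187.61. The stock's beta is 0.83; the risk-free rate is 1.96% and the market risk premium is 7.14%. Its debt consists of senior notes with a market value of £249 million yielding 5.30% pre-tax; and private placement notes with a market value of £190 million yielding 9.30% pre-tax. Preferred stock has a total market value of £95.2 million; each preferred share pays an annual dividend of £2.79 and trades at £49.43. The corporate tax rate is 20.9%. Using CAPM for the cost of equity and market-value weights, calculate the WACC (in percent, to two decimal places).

Cost of equity via CAPM: Re = 1.96% + 0.83 × 7.14% = 7.8862%.
Cost of preferred: Rp = 2.79 / 49.43 = 5.6443%.
Market value of equity E = 187.61 × 2.08m = 390.2288m.
Total capital V = 390.2288 + 95.2 + 249 + 190 = 924.4288.
Equity: weight = 390.2288/924.4288 = 0.4221; cost = 7.8862%.
Preferred: weight = 95.2/924.4288 = 0.1030; cost = 5.6443%.
Senior notes: weight = 249/924.4288 = 0.2694; after-tax cost = 5.3% × (1 − 20.9%) = 4.1923%.
Private placement notes: weight = 190/924.4288 = 0.2055; after-tax cost = 9.3% × (1 − 20.9%) = 7.3563%.
WACC = 0.4221 × 7.8862% + 0.1030 × 5.6443% + 0.2694 × 4.1923% + 0.2055 × 7.3563% = 6.5514%.

6.55%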